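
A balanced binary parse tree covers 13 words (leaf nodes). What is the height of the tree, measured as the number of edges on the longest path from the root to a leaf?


In a balanced binary tree with n leaves the deepest leaf is ceil(log2(n)) edges below the root.
log2(13) = 3.7004
ceil(3.7004) = 4
height (edges) = 4

4


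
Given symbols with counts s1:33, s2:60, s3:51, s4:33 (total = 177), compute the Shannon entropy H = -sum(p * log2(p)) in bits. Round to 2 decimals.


Computing entropy H = -sum(p_i * log2(p_i)):
  s1: p = 33/177 = 0.1864, -p*log2(p) = 0.4518
  s2: p = 60/177 = 0.3390, -p*log2(p) = 0.5291
  s3: p = 51/177 = 0.2881, -p*log2(p) = 0.5173
  s4: p = 33/177 = 0.1864, -p*log2(p) = 0.4518
H = sum of terms = 1.9500
Rounded to 2 decimals: 1.95

1.95


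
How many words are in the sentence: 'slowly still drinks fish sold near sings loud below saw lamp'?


Counting words by splitting on spaces:
  Word 1: 'slowly'
  Word 2: 'still'
  Word 3: 'drinks'
  Word 4: 'fish'
  Word 5: 'sold'
  Word 6: 'near'
  Word 7: 'sings'
  Word 8: 'loud'
  Word 9: 'below'
  Word 10: 'saw'
  Word 11: 'lamp'
Total words: 11

11


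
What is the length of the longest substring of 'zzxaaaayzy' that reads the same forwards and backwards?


Scanning 'zzxaaaayzy' for palindromic substrings.
Substring at positions 3-6: 'aaaa'.
Check: reverse('aaaa') = 'aaaa' -> palindrome confirmed.
Neighbouring characters ('x' / 'y') break symmetry, so it cannot extend further.
No longer palindromic substring exists; longest length = 4

4


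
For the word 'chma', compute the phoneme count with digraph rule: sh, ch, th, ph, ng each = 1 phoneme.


Parsing 'chma' greedily, digraphs first:
  'ch' -> digraph (1 consonant phoneme) (phonemes so far: 1)
  'm' -> consonant phoneme (phonemes so far: 2)
  'a' -> vowel phoneme (phonemes so far: 3)
Total phonemes: 3

3


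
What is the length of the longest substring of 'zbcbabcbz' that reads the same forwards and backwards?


Scanning 'zbcbabcbz' for palindromic substrings.
Substring at positions 0-8: 'zbcbabcbz'.
Check: reverse('zbcbabcbz') = 'zbcbabcbz' -> palindrome confirmed.
No longer palindromic substring exists; longest length = 9

9


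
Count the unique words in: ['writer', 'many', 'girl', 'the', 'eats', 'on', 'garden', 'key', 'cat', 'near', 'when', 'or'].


Listing all tokens and tracking unique types:
  Token 1: 'writer' -> NEW (unique so far: 1)
  Token 2: 'many' -> NEW (unique so far: 2)
  Token 3: 'girl' -> NEW (unique so far: 3)
  Token 4: 'the' -> NEW (unique so far: 4)
  Token 5: 'eats' -> NEW (unique so far: 5)
  Token 6: 'on' -> NEW (unique so far: 6)
  Token 7: 'garden' -> NEW (unique so far: 7)
  Token 8: 'key' -> NEW (unique so far: 8)
  Token 9: 'cat' -> NEW (unique so far: 9)
  Token 10: 'near' -> NEW (unique so far: 10)
  Token 11: 'when' -> NEW (unique so far: 11)
  Token 12: 'or' -> NEW (unique so far: 12)
Unique types: ('cat', 'eats', 'garden', 'girl', 'key', 'many', 'near', 'on', 'or', 'the', 'when', 'writer')
Vocabulary size: 12

12


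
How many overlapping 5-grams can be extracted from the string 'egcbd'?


String 'egcbd' has length L = 5.
Number of overlapping n-grams = L - n + 1
Substituting: 5 - 5 + 1 = 1

1


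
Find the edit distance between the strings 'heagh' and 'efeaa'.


Building DP table for s1='heagh' (len 5) and s2='efeaa' (len 5):
       e  f  e  a  a
    0  1  2  3  4  5
  h 1  1  2  3  4  5
  e 2  1  2  2  3  4
  a 3  2  2  3  2  3
  g 4  3  3  3  3  3
  h 5  4  4  4  4  4
Edit distance = dp[5][5] = 4

4


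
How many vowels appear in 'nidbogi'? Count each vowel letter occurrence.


Scanning each character of 'nidbogi':
  Position 1: 'n' -> consonant (running count: 0)
  Position 2: 'i' -> vowel (running count: 1)
  Position 3: 'd' -> consonant (running count: 1)
  Position 4: 'b' -> consonant (running count: 1)
  Position 5: 'o' -> vowel (running count: 2)
  Position 6: 'g' -> consonant (running count: 2)
  Position 7: 'i' -> vowel (running count: 3)
Total vowels: 3

3


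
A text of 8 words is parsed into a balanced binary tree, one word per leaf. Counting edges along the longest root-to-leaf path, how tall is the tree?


In a balanced binary tree with n leaves the deepest leaf is ceil(log2(n)) edges below the root.
log2(8) = 3.0000
ceil(3.0000) = 3
height (edges) = 3

3


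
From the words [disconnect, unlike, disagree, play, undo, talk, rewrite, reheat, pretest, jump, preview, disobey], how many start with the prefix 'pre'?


Checking each word for prefix 'pre':
  'disconnect' -> no (count: 0)
  'unlike' -> no (count: 0)
  'disagree' -> no (count: 0)
  'play' -> no (count: 0)
  'undo' -> no (count: 0)
  'talk' -> no (count: 0)
  'rewrite' -> no (count: 0)
  'reheat' -> no (count: 0)
  'pretest' -> YES, starts with 'pre' (count: 1)
  'jump' -> no (count: 1)
  'preview' -> YES, starts with 'pre' (count: 2)
  'disobey' -> no (count: 2)
Total with prefix 'pre': 2

2


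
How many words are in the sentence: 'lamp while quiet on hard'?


Counting words by splitting on spaces:
  Word 1: 'lamp'
  Word 2: 'while'
  Word 3: 'quiet'
  Word 4: 'on'
  Word 5: 'hard'
Total words: 5

5


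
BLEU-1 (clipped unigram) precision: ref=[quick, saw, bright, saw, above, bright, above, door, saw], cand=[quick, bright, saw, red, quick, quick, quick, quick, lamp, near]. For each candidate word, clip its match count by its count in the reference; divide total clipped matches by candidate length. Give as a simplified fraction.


Reference word counts: {'above': 2, 'bright': 2, 'door': 1, 'quick': 1, 'saw': 3}
Checking each candidate word (with clipping):
  'quick' -> in reference (ref count 1, used 1/1) -> match (matches: 1)
  'bright' -> in reference (ref count 2, used 1/2) -> match (matches: 2)
  'saw' -> in reference (ref count 3, used 1/3) -> match (matches: 3)
  'red' -> not in reference -> no match (matches: 3)
  'quick' -> ref count 1 already used up (1/1) -> clipped, no match (matches: 3)
  'quick' -> ref count 1 already used up (1/1) -> clipped, no match (matches: 3)
  'quick' -> ref count 1 already used up (1/1) -> clipped, no match (matches: 3)
  'quick' -> ref count 1 already used up (1/1) -> clipped, no match (matches: 3)
  'lamp' -> not in reference -> no match (matches: 3)
  'near' -> not in reference -> no match (matches: 3)
Clipped matches: 3, Candidate length: 10
Precision = 3/10

3/10


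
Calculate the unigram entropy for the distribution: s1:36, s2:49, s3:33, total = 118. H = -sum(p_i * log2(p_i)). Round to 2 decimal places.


Computing entropy H = -sum(p_i * log2(p_i)):
  s1: p = 36/118 = 0.3051, -p*log2(p) = 0.5225
  s2: p = 49/118 = 0.4153, -p*log2(p) = 0.5265
  s3: p = 33/118 = 0.2797, -p*log2(p) = 0.5141
H = sum of terms = 1.5631
Rounded to 2 decimals: 1.56

1.56


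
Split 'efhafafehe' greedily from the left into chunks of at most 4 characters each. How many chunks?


'efhafafehe' has 10 characters.
Chunking with max size 4:
  Chunk 1: 'efha' (positions 0-3)
  Chunk 2: 'fafe' (positions 4-7)
  Chunk 3: 'he' (positions 8-9)
Total chunks: ceil(10 / 4) = 3

3


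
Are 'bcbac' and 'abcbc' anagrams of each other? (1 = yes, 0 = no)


Sort characters of 'bcbac': 'abbcc'
Sort characters of 'abcbc': 'abbcc'
Sorted forms match -> they ARE anagrams
Result: 1

1


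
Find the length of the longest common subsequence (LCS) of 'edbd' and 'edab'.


DP table for LCS of 'edbd' and 'edab':
       e  d  a  b
    0  0  0  0  0
  e 0  1  1  1  1
  d 0  1  2  2  2
  b 0  1  2  2  3
  d 0  1  2  2  3
LCS: 'edb'
LCS length = 3

3


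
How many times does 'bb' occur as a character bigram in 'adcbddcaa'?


Scanning 'adcbddcaa' for bigram 'bb':
  Position 0: 'ad' -> no
  Position 1: 'dc' -> no
  Position 2: 'cb' -> no
  Position 3: 'bd' -> no
  Position 4: 'dd' -> no
  Position 5: 'dc' -> no
  Position 6: 'ca' -> no
  Position 7: 'aa' -> no
Total matches: 0

0


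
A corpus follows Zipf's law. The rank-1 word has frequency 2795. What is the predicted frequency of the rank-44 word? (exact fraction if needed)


Zipf's law: freq(rank) = f1 / rank
f1 = 2795, rank = 44
freq = 2795 / 44
GCD(2795, 44) = 1
Simplified: 2795/44

2795/44


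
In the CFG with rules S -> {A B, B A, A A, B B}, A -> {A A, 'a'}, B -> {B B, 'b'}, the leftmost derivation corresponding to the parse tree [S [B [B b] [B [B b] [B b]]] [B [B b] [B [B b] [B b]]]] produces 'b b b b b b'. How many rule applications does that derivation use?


Every bracketed nonterminal node [X ...] in the tree is produced by exactly one rule application.
Reading the tree off as a leftmost derivation:
  Step 1: S  =>  B B   (applied S -> B B)
  Step 2: B B  =>  B B B   (applied B -> B B)
  Step 3: B B B  =>  b B B   (applied B -> b)
  Step 4: b B B  =>  b B B B   (applied B -> B B)
  Step 5: b B B B  =>  b b B B   (applied B -> b)
  Step 6: b b B B  =>  b b b B   (applied B -> b)
  Step 7: b b b B  =>  b b b B B   (applied B -> B B)
  Step 8: b b b B B  =>  b b b b B   (applied B -> b)
  Step 9: b b b b B  =>  b b b b B B   (applied B -> B B)
  Step 10: b b b b B B  =>  b b b b b B   (applied B -> b)
  Step 11: b b b b b B  =>  b b b b b b   (applied B -> b)
Final yield: b b b b b b
Total rewrite steps: 11

11


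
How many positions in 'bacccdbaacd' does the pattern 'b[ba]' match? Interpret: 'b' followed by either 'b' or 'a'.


Pattern: b[ba] means 'b' followed by either 'b' or 'a'.
Scanning 'bacccdbaacd' position-by-position:
  Pos 0: window 'ba' -> MATCH
  Pos 1: window 'ac' -> no
  Pos 2: window 'cc' -> no
  Pos 3: window 'cc' -> no
  Pos 4: window 'cd' -> no
  Pos 5: window 'db' -> no
  Pos 6: window 'ba' -> MATCH
  Pos 7: window 'aa' -> no
  Pos 8: window 'ac' -> no
  Pos 9: window 'cd' -> no
  Pos 10: window 'd' -> no
Total matches: 2

2


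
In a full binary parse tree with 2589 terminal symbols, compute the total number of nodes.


Leaf nodes (terminals): 2589
Internal nodes = n - 1 = 2589 - 1 = 2588
Total = leaves + internal = 2589 + 2588 = 5177

5177


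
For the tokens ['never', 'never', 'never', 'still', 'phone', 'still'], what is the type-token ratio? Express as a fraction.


Tokens: 6
Unique types: ('never', 'phone', 'still') = 3
TTR = 3/6
Simplify: divide both by 3 -> 1/2
TTR = 1/2

1/2


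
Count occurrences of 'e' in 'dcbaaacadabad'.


Scanning 'dcbaaacadabad' for 'e':
  No matches found.
Total occurrences of 'e': 0

0


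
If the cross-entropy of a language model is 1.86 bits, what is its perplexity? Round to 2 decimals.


Perplexity formula: PP = 2^H
H = 1.86
PP = 2^1.86
Decompose: 2^1.86 = 2^1 * 2^0.86
2^1 = 2, 2^0.86 ~ 1.8150383
PP ~ 2 * 1.8150383 = 3.6300766
Rounded to 2 decimals: 3.63

3.63


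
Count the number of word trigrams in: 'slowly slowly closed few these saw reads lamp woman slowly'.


Word trigrams from [10] words:
  Trigram 1: (slowly slowly closed)
  Trigram 2: (slowly closed few)
  Trigram 3: (closed few these)
  Trigram 4: (few these saw)
  Trigram 5: (these saw reads)
  Trigram 6: (saw reads lamp)
  Trigram 7: (reads lamp woman)
  Trigram 8: (lamp woman slowly)
Total word trigrams: 10 - 2 = 8

8


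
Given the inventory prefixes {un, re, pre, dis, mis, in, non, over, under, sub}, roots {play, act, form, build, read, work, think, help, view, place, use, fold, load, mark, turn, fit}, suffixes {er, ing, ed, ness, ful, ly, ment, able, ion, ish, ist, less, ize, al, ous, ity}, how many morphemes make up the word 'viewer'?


Segmenting 'viewer' against the inventory:
  'view' -> root (morpheme 1)
  'er' -> suffix (morpheme 2)
Total morphemes: 2

2


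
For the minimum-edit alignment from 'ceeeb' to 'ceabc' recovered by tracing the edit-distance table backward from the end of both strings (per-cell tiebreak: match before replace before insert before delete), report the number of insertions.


Edit distance = 3. Backtracking from cell (5, 5) with preference match > replace > insert > delete,
then listing the resulting alignment 'ceeeb' -> 'ceabc' left to right:
  Step 1: keep 'c'
  Step 2: keep 'e'
  Step 3: replace e->a
  Step 4: replace e->b
  Step 5: replace b->c
Total insertions: 0

0


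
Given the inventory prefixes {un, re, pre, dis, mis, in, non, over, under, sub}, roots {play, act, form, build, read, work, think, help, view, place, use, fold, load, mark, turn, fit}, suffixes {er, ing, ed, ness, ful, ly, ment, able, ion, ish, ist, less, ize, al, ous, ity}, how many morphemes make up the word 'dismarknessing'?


Segmenting 'dismarknessing' against the inventory:
  'dis' -> prefix (morpheme 1)
  'mark' -> root (morpheme 2)
  'ness' -> suffix (morpheme 3)
  'ing' -> suffix (morpheme 4)
Total morphemes: 4

4


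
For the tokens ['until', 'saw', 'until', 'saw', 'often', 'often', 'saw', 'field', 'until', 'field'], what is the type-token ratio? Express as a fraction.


Tokens: 10
Unique types: ('field', 'often', 'saw', 'until') = 4
TTR = 4/10
Simplify: divide both by 2 -> 2/5
TTR = 2/5

2/5


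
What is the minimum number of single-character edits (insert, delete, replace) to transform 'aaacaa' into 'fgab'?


Building DP table for s1='aaacaa' (len 6) and s2='fgab' (len 4):
       f  g  a  b
    0  1  2  3  4
  a 1  1  2  2  3
  a 2  2  2  2  3
  a 3  3  3  2  3
  c 4  4  4  3  3
  a 5  5  5  4  4
  a 6  6  6  5  5
Edit distance = dp[6][4] = 5

5


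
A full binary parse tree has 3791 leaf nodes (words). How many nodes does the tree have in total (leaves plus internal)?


Leaf nodes (terminals): 3791
Internal nodes = n - 1 = 3791 - 1 = 3790
Total = leaves + internal = 3791 + 3790 = 7581

7581


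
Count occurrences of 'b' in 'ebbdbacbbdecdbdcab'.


Scanning 'ebbdbacbbdecdbdcab' for 'b':
  Position 1: 'b' -> MATCH (count: 1)
  Position 2: 'b' -> MATCH (count: 2)
  Position 4: 'b' -> MATCH (count: 3)
  Position 7: 'b' -> MATCH (count: 4)
  Position 8: 'b' -> MATCH (count: 5)
  Position 13: 'b' -> MATCH (count: 6)
  Position 17: 'b' -> MATCH (count: 7)
Total occurrences of 'b': 7

7


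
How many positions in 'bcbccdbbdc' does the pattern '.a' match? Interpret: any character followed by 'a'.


Pattern: .a means any character followed by 'a'.
Scanning 'bcbccdbbdc' position-by-position:
  Pos 0: window 'bc' -> no
  Pos 1: window 'cb' -> no
  Pos 2: window 'bc' -> no
  Pos 3: window 'cc' -> no
  Pos 4: window 'cd' -> no
  Pos 5: window 'db' -> no
  Pos 6: window 'bb' -> no
  Pos 7: window 'bd' -> no
  Pos 8: window 'dc' -> no
  Pos 9: window 'c' -> no
Total matches: 0

0


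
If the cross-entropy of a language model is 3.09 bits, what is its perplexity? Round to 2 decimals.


Perplexity formula: PP = 2^H
H = 3.09
PP = 2^3.09
Decompose: 2^3.09 = 2^3 * 2^0.09
2^3 = 8, 2^0.09 ~ 1.0643702
PP ~ 8 * 1.0643702 = 8.5149616
Rounded to 2 decimals: 8.51

8.51


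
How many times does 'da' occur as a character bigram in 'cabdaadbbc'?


Scanning 'cabdaadbbc' for bigram 'da':
  Position 0: 'ca' -> no
  Position 1: 'ab' -> no
  Position 2: 'bd' -> no
  Position 3: 'da' -> MATCH
  Position 4: 'aa' -> no
  Position 5: 'ad' -> no
  Position 6: 'db' -> no
  Position 7: 'bb' -> no
  Position 8: 'bc' -> no
Total matches: 1

1


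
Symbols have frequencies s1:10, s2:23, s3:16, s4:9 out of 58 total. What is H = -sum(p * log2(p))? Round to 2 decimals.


Computing entropy H = -sum(p_i * log2(p_i)):
  s1: p = 10/58 = 0.1724, -p*log2(p) = 0.4373
  s2: p = 23/58 = 0.3966, -p*log2(p) = 0.5292
  s3: p = 16/58 = 0.2759, -p*log2(p) = 0.5125
  s4: p = 9/58 = 0.1552, -p*log2(p) = 0.4171
H = sum of terms = 1.8961
Rounded to 2 decimals: 1.90

1.90


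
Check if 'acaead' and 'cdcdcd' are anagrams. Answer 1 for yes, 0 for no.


Sort characters of 'acaead': 'aaacde'
Sort characters of 'cdcdcd': 'cccddd'
Sorted forms differ -> they are NOT anagrams
Result: 0

0


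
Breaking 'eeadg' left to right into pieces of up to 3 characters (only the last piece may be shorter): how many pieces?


'eeadg' has 5 characters.
Chunking with max size 3:
  Chunk 1: 'eea' (positions 0-2)
  Chunk 2: 'dg' (positions 3-4)
Total chunks: ceil(5 / 3) = 2

2


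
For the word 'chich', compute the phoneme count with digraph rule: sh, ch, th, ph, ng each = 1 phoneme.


Parsing 'chich' greedily, digraphs first:
  'ch' -> digraph (1 consonant phoneme) (phonemes so far: 1)
  'i' -> vowel phoneme (phonemes so far: 2)
  'ch' -> digraph (1 consonant phoneme) (phonemes so far: 3)
Total phonemes: 3

3


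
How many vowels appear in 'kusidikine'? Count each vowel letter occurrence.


Scanning each character of 'kusidikine':
  Position 1: 'k' -> consonant (running count: 0)
  Position 2: 'u' -> vowel (running count: 1)
  Position 3: 's' -> consonant (running count: 1)
  Position 4: 'i' -> vowel (running count: 2)
  Position 5: 'd' -> consonant (running count: 2)
  Position 6: 'i' -> vowel (running count: 3)
  Position 7: 'k' -> consonant (running count: 3)
  Position 8: 'i' -> vowel (running count: 4)
  Position 9: 'n' -> consonant (running count: 4)
  Position 10: 'e' -> vowel (running count: 5)
Total vowels: 5

5


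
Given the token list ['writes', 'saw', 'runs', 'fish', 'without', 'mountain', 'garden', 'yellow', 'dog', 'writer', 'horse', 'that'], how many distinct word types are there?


Listing all tokens and tracking unique types:
  Token 1: 'writes' -> NEW (unique so far: 1)
  Token 2: 'saw' -> NEW (unique so far: 2)
  Token 3: 'runs' -> NEW (unique so far: 3)
  Token 4: 'fish' -> NEW (unique so far: 4)
  Token 5: 'without' -> NEW (unique so far: 5)
  Token 6: 'mountain' -> NEW (unique so far: 6)
  Token 7: 'garden' -> NEW (unique so far: 7)
  Token 8: 'yellow' -> NEW (unique so far: 8)
  Token 9: 'dog' -> NEW (unique so far: 9)
  Token 10: 'writer' -> NEW (unique so far: 10)
  Token 11: 'horse' -> NEW (unique so far: 11)
  Token 12: 'that' -> NEW (unique so far: 12)
Unique types: ('dog', 'fish', 'garden', 'horse', 'mountain', 'runs', 'saw', 'that', 'without', 'writer', 'writes', 'yellow')
Vocabulary size: 12

12


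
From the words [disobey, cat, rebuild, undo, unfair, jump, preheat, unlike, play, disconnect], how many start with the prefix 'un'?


Checking each word for prefix 'un':
  'disobey' -> no (count: 0)
  'cat' -> no (count: 0)
  'rebuild' -> no (count: 0)
  'undo' -> YES, starts with 'un' (count: 1)
  'unfair' -> YES, starts with 'un' (count: 2)
  'jump' -> no (count: 2)
  'preheat' -> no (count: 2)
  'unlike' -> YES, starts with 'un' (count: 3)
  'play' -> no (count: 3)
  'disconnect' -> no (count: 3)
Total with prefix 'un': 3

3


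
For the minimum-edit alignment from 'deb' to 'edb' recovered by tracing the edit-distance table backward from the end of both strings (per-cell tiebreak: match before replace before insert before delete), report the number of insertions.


Edit distance = 2. Backtracking from cell (3, 3) with preference match > replace > insert > delete,
then listing the resulting alignment 'deb' -> 'edb' left to right:
  Step 1: replace d->e
  Step 2: replace e->d
  Step 3: keep 'b'
Total insertions: 0

0


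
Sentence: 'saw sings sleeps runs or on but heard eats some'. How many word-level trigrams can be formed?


Word trigrams from [10] words:
  Trigram 1: (saw sings sleeps)
  Trigram 2: (sings sleeps runs)
  Trigram 3: (sleeps runs or)
  Trigram 4: (runs or on)
  Trigram 5: (or on but)
  Trigram 6: (on but heard)
  Trigram 7: (but heard eats)
  Trigram 8: (heard eats some)
Total word trigrams: 10 - 2 = 8

8


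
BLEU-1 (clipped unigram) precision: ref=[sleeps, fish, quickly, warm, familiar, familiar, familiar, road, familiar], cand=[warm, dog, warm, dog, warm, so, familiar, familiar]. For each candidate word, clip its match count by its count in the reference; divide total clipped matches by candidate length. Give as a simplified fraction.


Reference word counts: {'familiar': 4, 'fish': 1, 'quickly': 1, 'road': 1, 'sleeps': 1, 'warm': 1}
Checking each candidate word (with clipping):
  'warm' -> in reference (ref count 1, used 1/1) -> match (matches: 1)
  'dog' -> not in reference -> no match (matches: 1)
  'warm' -> ref count 1 already used up (1/1) -> clipped, no match (matches: 1)
  'dog' -> not in reference -> no match (matches: 1)
  'warm' -> ref count 1 already used up (1/1) -> clipped, no match (matches: 1)
  'so' -> not in reference -> no match (matches: 1)
  'familiar' -> in reference (ref count 4, used 1/4) -> match (matches: 2)
  'familiar' -> in reference (ref count 4, used 2/4) -> match (matches: 3)
Clipped matches: 3, Candidate length: 8
Precision = 3/8

3/8


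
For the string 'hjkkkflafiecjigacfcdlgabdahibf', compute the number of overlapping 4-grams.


String 'hjkkkflafiecjigacfcdlgabdahibf' has length L = 30.
Number of overlapping n-grams = L - n + 1
Substituting: 30 - 4 + 1 = 27

27


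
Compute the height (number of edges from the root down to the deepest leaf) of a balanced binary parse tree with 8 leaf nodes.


In a balanced binary tree with n leaves the deepest leaf is ceil(log2(n)) edges below the root.
log2(8) = 3.0000
ceil(3.0000) = 3
height (edges) = 3

3


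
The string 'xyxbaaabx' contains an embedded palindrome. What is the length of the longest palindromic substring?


Scanning 'xyxbaaabx' for palindromic substrings.
Substring at positions 2-8: 'xbaaabx'.
Check: reverse('xbaaabx') = 'xbaaabx' -> palindrome confirmed.
Neighbouring characters ('y' / '-') break symmetry, so it cannot extend further.
No longer palindromic substring exists; longest length = 7

7


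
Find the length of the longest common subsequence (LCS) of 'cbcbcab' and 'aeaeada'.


DP table for LCS of 'cbcbcab' and 'aeaeada':
       a  e  a  e  a  d  a
    0  0  0  0  0  0  0  0
  c 0  0  0  0  0  0  0  0
  b 0  0  0  0  0  0  0  0
  c 0  0  0  0  0  0  0  0
  b 0  0  0  0  0  0  0  0
  c 0  0  0  0  0  0  0  0
  a 0  1  1  1  1  1  1  1
  b 0  1  1  1  1  1  1  1
LCS: 'a'
LCS length = 1

1


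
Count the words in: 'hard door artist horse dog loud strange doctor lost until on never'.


Counting words by splitting on spaces:
  Word 1: 'hard'
  Word 2: 'door'
  Word 3: 'artist'
  Word 4: 'horse'
  Word 5: 'dog'
  Word 6: 'loud'
  Word 7: 'strange'
  Word 8: 'doctor'
  Word 9: 'lost'
  Word 10: 'until'
  Word 11: 'on'
  Word 12: 'never'
Total words: 12

12


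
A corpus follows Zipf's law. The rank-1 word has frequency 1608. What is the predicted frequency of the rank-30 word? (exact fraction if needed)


Zipf's law: freq(rank) = f1 / rank
f1 = 1608, rank = 30
freq = 1608 / 30
GCD(1608, 30) = 6
Simplified: 268/5

268/5


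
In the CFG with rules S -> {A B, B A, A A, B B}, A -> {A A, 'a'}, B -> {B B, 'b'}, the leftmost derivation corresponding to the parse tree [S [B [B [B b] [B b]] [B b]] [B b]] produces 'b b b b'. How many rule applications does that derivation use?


Every bracketed nonterminal node [X ...] in the tree is produced by exactly one rule application.
Reading the tree off as a leftmost derivation:
  Step 1: S  =>  B B   (applied S -> B B)
  Step 2: B B  =>  B B B   (applied B -> B B)
  Step 3: B B B  =>  B B B B   (applied B -> B B)
  Step 4: B B B B  =>  b B B B   (applied B -> b)
  Step 5: b B B B  =>  b b B B   (applied B -> b)
  Step 6: b b B B  =>  b b b B   (applied B -> b)
  Step 7: b b b B  =>  b b b b   (applied B -> b)
Final yield: b b b b
Total rewrite steps: 7

7


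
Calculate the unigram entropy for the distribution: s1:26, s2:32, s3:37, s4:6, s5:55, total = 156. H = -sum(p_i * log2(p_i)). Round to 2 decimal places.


Computing entropy H = -sum(p_i * log2(p_i)):
  s1: p = 26/156 = 0.1667, -p*log2(p) = 0.4308
  s2: p = 32/156 = 0.2051, -p*log2(p) = 0.4688
  s3: p = 37/156 = 0.2372, -p*log2(p) = 0.4924
  s4: p = 6/156 = 0.0385, -p*log2(p) = 0.1808
  s5: p = 55/156 = 0.3526, -p*log2(p) = 0.5303
H = sum of terms = 2.1031
Rounded to 2 decimals: 2.10

2.10


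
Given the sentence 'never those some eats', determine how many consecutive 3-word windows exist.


Word trigrams from [4] words:
  Trigram 1: (never those some)
  Trigram 2: (those some eats)
Total word trigrams: 4 - 2 = 2

2


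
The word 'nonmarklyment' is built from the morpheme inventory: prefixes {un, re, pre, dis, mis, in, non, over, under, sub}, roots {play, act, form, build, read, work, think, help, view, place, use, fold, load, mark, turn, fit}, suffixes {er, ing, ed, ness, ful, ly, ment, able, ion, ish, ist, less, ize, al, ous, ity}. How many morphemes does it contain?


Segmenting 'nonmarklyment' against the inventory:
  'non' -> prefix (morpheme 1)
  'mark' -> root (morpheme 2)
  'ly' -> suffix (morpheme 3)
  'ment' -> suffix (morpheme 4)
Total morphemes: 4

4


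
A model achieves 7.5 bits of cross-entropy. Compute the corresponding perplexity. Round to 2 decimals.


Perplexity formula: PP = 2^H
H = 7.5
PP = 2^7.5
Decompose: 2^7.5 = 2^7 * 2^0.5 = 2^7 * sqrt(2)
2^7 = 128, sqrt(2) ~ 1.4142136
PP ~ 128 * 1.4142136 = 181.0193408
Rounded to 2 decimals: 181.02

181.02


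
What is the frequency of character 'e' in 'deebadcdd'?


Scanning 'deebadcdd' for 'e':
  Position 1: 'e' -> MATCH (count: 1)
  Position 2: 'e' -> MATCH (count: 2)
Total occurrences of 'e': 2

2


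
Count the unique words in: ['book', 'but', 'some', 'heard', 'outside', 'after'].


Listing all tokens and tracking unique types:
  Token 1: 'book' -> NEW (unique so far: 1)
  Token 2: 'but' -> NEW (unique so far: 2)
  Token 3: 'some' -> NEW (unique so far: 3)
  Token 4: 'heard' -> NEW (unique so far: 4)
  Token 5: 'outside' -> NEW (unique so far: 5)
  Token 6: 'after' -> NEW (unique so far: 6)
Unique types: ('after', 'book', 'but', 'heard', 'outside', 'some')
Vocabulary size: 6

6


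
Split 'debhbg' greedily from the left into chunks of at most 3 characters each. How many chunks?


'debhbg' has 6 characters.
Chunking with max size 3:
  Chunk 1: 'deb' (positions 0-2)
  Chunk 2: 'hbg' (positions 3-5)
Total chunks: ceil(6 / 3) = 2

2


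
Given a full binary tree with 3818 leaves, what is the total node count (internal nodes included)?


Leaf nodes (terminals): 3818
Internal nodes = n - 1 = 3818 - 1 = 3817
Total = leaves + internal = 3818 + 3817 = 7635

7635


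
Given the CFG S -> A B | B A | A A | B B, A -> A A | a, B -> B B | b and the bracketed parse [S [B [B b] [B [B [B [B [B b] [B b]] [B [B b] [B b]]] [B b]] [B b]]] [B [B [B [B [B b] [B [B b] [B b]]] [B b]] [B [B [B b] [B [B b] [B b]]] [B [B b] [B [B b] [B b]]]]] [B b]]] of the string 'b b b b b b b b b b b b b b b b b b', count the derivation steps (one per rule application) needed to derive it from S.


Every bracketed nonterminal node [X ...] in the tree is produced by exactly one rule application.
Reading the tree off as a leftmost derivation:
  Step 1: S  =>  B B   (applied S -> B B)
  Step 2: B B  =>  B B B   (applied B -> B B)
  Step 3: B B B  =>  b B B   (applied B -> b)
  Step 4: b B B  =>  b B B B   (applied B -> B B)
  Step 5: b B B B  =>  b B B B B   (applied B -> B B)
  Step 6: b B B B B  =>  b B B B B B   (applied B -> B B)
  Step 7: b B B B B B  =>  b B B B B B B   (applied B -> B B)
  Step 8: b B B B B B B  =>  b b B B B B B   (applied B -> b)
  Step 9: b b B B B B B  =>  b b b B B B B   (applied B -> b)
  Step 10: b b b B B B B  =>  b b b B B B B B   (applied B -> B B)
  Step 11: b b b B B B B B  =>  b b b b B B B B   (applied B -> b)
  Step 12: b b b b B B B B  =>  b b b b b B B B   (applied B -> b)
  Step 13: b b b b b B B B  =>  b b b b b b B B   (applied B -> b)
  Step 14: b b b b b b B B  =>  b b b b b b b B   (applied B -> b)
  Step 15: b b b b b b b B  =>  b b b b b b b B B   (applied B -> B B)
  Step 16: b b b b b b b B B  =>  b b b b b b b B B B   (applied B -> B B)
  Step 17: b b b b b b b B B B  =>  b b b b b b b B B B B   (applied B -> B B)
  Step 18: b b b b b b b B B B B  =>  b b b b b b b B B B B B   (applied B -> B B)
  Step 19: b b b b b b b B B B B B  =>  b b b b b b b b B B B B   (applied B -> b)
  Step 20: b b b b b b b b B B B B  =>  b b b b b b b b B B B B B   (applied B -> B B)
  Step 21: b b b b b b b b B B B B B  =>  b b b b b b b b b B B B B   (applied B -> b)
  Step 22: b b b b b b b b b B B B B  =>  b b b b b b b b b b B B B   (applied B -> b)
  Step 23: b b b b b b b b b b B B B  =>  b b b b b b b b b b b B B   (applied B -> b)
  Step 24: b b b b b b b b b b b B B  =>  b b b b b b b b b b b B B B   (applied B -> B B)
  Step 25: b b b b b b b b b b b B B B  =>  b b b b b b b b b b b B B B B   (applied B -> B B)
  Step 26: b b b b b b b b b b b B B B B  =>  b b b b b b b b b b b b B B B   (applied B -> b)
  Step 27: b b b b b b b b b b b b B B B  =>  b b b b b b b b b b b b B B B B   (applied B -> B B)
  Step 28: b b b b b b b b b b b b B B B B  =>  b b b b b b b b b b b b b B B B   (applied B -> b)
  Step 29: b b b b b b b b b b b b b B B B  =>  b b b b b b b b b b b b b b B B   (applied B -> b)
  Step 30: b b b b b b b b b b b b b b B B  =>  b b b b b b b b b b b b b b B B B   (applied B -> B B)
  Step 31: b b b b b b b b b b b b b b B B B  =>  b b b b b b b b b b b b b b b B B   (applied B -> b)
  Step 32: b b b b b b b b b b b b b b b B B  =>  b b b b b b b b b b b b b b b B B B   (applied B -> B B)
  Step 33: b b b b b b b b b b b b b b b B B B  =>  b b b b b b b b b b b b b b b b B B   (applied B -> b)
  Step 34: b b b b b b b b b b b b b b b b B B  =>  b b b b b b b b b b b b b b b b b B   (applied B -> b)
  Step 35: b b b b b b b b b b b b b b b b b B  =>  b b b b b b b b b b b b b b b b b b   (applied B -> b)
Final yield: b b b b b b b b b b b b b b b b b b
Total rewrite steps: 35

35


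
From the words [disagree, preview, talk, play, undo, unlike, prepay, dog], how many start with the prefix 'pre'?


Checking each word for prefix 'pre':
  'disagree' -> no (count: 0)
  'preview' -> YES, starts with 'pre' (count: 1)
  'talk' -> no (count: 1)
  'play' -> no (count: 1)
  'undo' -> no (count: 1)
  'unlike' -> no (count: 1)
  'prepay' -> YES, starts with 'pre' (count: 2)
  'dog' -> no (count: 2)
Total with prefix 'pre': 2

2


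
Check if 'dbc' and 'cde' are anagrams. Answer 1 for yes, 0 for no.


Sort characters of 'dbc': 'bcd'
Sort characters of 'cde': 'cde'
Sorted forms differ -> they are NOT anagrams
Result: 0

0


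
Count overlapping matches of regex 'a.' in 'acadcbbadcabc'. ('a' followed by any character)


Pattern: a. means 'a' followed by any character.
Scanning 'acadcbbadcabc' position-by-position:
  Pos 0: window 'ac' -> MATCH
  Pos 1: window 'ca' -> no
  Pos 2: window 'ad' -> MATCH
  Pos 3: window 'dc' -> no
  Pos 4: window 'cb' -> no
  Pos 5: window 'bb' -> no
  Pos 6: window 'ba' -> no
  Pos 7: window 'ad' -> MATCH
  Pos 8: window 'dc' -> no
  Pos 9: window 'ca' -> no
  Pos 10: window 'ab' -> MATCH
  Pos 11: window 'bc' -> no
  Pos 12: window 'c' -> no
Total matches: 4

4


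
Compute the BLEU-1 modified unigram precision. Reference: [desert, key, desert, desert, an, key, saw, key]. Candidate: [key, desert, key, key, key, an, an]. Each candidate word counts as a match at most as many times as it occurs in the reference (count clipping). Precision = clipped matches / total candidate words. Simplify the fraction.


Reference word counts: {'an': 1, 'desert': 3, 'key': 3, 'saw': 1}
Checking each candidate word (with clipping):
  'key' -> in reference (ref count 3, used 1/3) -> match (matches: 1)
  'desert' -> in reference (ref count 3, used 1/3) -> match (matches: 2)
  'key' -> in reference (ref count 3, used 2/3) -> match (matches: 3)
  'key' -> in reference (ref count 3, used 3/3) -> match (matches: 4)
  'key' -> ref count 3 already used up (3/3) -> clipped, no match (matches: 4)
  'an' -> in reference (ref count 1, used 1/1) -> match (matches: 5)
  'an' -> ref count 1 already used up (1/1) -> clipped, no match (matches: 5)
Clipped matches: 5, Candidate length: 7
Precision = 5/7

5/7


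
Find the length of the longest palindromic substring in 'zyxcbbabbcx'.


Scanning 'zyxcbbabbcx' for palindromic substrings.
Substring at positions 2-10: 'xcbbabbcx'.
Check: reverse('xcbbabbcx') = 'xcbbabbcx' -> palindrome confirmed.
Neighbouring characters ('y' / '-') break symmetry, so it cannot extend further.
No longer palindromic substring exists; longest length = 9

9


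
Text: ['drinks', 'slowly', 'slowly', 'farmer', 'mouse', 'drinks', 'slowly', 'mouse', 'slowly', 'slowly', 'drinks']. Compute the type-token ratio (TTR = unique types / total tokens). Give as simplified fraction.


Tokens: 11
Unique types: ('drinks', 'farmer', 'mouse', 'slowly') = 4
TTR = 4/11
Already in lowest terms.

4/11


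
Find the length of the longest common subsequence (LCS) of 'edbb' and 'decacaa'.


DP table for LCS of 'edbb' and 'decacaa':
       d  e  c  a  c  a  a
    0  0  0  0  0  0  0  0
  e 0  0  1  1  1  1  1  1
  d 0  1  1  1  1  1  1  1
  b 0  1  1  1  1  1  1  1
  b 0  1  1  1  1  1  1  1
LCS: 'e'
LCS length = 1

1


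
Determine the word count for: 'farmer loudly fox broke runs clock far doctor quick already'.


Counting words by splitting on spaces:
  Word 1: 'farmer'
  Word 2: 'loudly'
  Word 3: 'fox'
  Word 4: 'broke'
  Word 5: 'runs'
  Word 6: 'clock'
  Word 7: 'far'
  Word 8: 'doctor'
  Word 9: 'quick'
  Word 10: 'already'
Total words: 10

10


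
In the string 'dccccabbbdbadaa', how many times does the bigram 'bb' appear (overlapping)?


Scanning 'dccccabbbdbadaa' for bigram 'bb':
  Position 0: 'dc' -> no
  Position 1: 'cc' -> no
  Position 2: 'cc' -> no
  Position 3: 'cc' -> no
  Position 4: 'ca' -> no
  Position 5: 'ab' -> no
  Position 6: 'bb' -> MATCH
  Position 7: 'bb' -> MATCH
  Position 8: 'bd' -> no
  Position 9: 'db' -> no
  Position 10: 'ba' -> no
  Position 11: 'ad' -> no
  Position 12: 'da' -> no
  Position 13: 'aa' -> no
Total matches: 2

2


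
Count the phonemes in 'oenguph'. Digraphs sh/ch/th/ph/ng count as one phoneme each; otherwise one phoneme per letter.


Parsing 'oenguph' greedily, digraphs first:
  'o' -> vowel phoneme (phonemes so far: 1)
  'e' -> vowel phoneme (phonemes so far: 2)
  'ng' -> digraph (1 consonant phoneme) (phonemes so far: 3)
  'u' -> vowel phoneme (phonemes so far: 4)
  'ph' -> digraph (1 consonant phoneme) (phonemes so far: 5)
Total phonemes: 5

5


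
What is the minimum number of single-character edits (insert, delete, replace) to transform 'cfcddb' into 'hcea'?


Building DP table for s1='cfcddb' (len 6) and s2='hcea' (len 4):
       h  c  e  a
    0  1  2  3  4
  c 1  1  1  2  3
  f 2  2  2  2  3
  c 3  3  2  3  3
  d 4  4  3  3  4
  d 5  5  4  4  4
  b 6  6  5  5  5
Edit distance = dp[6][4] = 5

5


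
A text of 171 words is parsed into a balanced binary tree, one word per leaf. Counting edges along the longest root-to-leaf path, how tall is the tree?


In a balanced binary tree with n leaves the deepest leaf is ceil(log2(n)) edges below the root.
log2(171) = 7.4179
ceil(7.4179) = 8
height (edges) = 8

8


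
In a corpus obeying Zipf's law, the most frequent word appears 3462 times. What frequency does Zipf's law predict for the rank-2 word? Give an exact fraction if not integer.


Zipf's law: freq(rank) = f1 / rank
f1 = 3462, rank = 2
freq = 3462 / 2
= 1731

1731


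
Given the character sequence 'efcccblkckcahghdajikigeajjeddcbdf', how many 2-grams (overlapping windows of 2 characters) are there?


String 'efcccblkckcahghdajikigeajjeddcbdf' has length L = 33.
Number of overlapping n-grams = L - n + 1
Substituting: 33 - 2 + 1 = 32

32


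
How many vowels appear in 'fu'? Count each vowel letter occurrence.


Scanning each character of 'fu':
  Position 1: 'f' -> consonant (running count: 0)
  Position 2: 'u' -> vowel (running count: 1)
Total vowels: 1

1


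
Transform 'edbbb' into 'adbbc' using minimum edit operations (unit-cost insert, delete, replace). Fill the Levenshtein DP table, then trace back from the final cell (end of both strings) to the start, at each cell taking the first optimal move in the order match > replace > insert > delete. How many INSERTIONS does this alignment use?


Edit distance = 2. Backtracking from cell (5, 5) with preference match > replace > insert > delete,
then listing the resulting alignment 'edbbb' -> 'adbbc' left to right:
  Step 1: replace e->a
  Step 2: keep 'd'
  Step 3: keep 'b'
  Step 4: keep 'b'
  Step 5: replace b->c
Total insertions: 0

0


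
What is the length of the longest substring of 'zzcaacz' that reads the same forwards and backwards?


Scanning 'zzcaacz' for palindromic substrings.
Substring at positions 1-6: 'zcaacz'.
Check: reverse('zcaacz') = 'zcaacz' -> palindrome confirmed.
Neighbouring characters ('z' / '-') break symmetry, so it cannot extend further.
No longer palindromic substring exists; longest length = 6

6


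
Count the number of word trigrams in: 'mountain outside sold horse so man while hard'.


Word trigrams from [8] words:
  Trigram 1: (mountain outside sold)
  Trigram 2: (outside sold horse)
  Trigram 3: (sold horse so)
  Trigram 4: (horse so man)
  Trigram 5: (so man while)
  Trigram 6: (man while hard)
Total word trigrams: 8 - 2 = 6

6


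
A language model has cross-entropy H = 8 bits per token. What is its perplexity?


Perplexity formula: PP = 2^H
H = 8
PP = 2^8
Steps: 2^1 = 2, 2^2 = 4, 2^3 = 8, 2^4 = 16, 2^5 = 32, 2^6 = 64, 2^7 = 128, 2^8 = 256
PP = 256

256


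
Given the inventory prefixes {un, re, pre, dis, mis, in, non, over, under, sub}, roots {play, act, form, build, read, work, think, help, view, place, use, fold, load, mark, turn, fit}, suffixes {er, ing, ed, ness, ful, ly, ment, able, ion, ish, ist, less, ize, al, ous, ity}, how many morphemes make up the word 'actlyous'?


Segmenting 'actlyous' against the inventory:
  'act' -> root (morpheme 1)
  'ly' -> suffix (morpheme 2)
  'ous' -> suffix (morpheme 3)
Total morphemes: 3

3


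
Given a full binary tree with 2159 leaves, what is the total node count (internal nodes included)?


Leaf nodes (terminals): 2159
Internal nodes = n - 1 = 2159 - 1 = 2158
Total = leaves + internal = 2159 + 2158 = 4317

4317


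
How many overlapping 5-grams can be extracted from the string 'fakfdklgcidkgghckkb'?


String 'fakfdklgcidkgghckkb' has length L = 19.
Number of overlapping n-grams = L - n + 1
Substituting: 19 - 5 + 1 = 15

15


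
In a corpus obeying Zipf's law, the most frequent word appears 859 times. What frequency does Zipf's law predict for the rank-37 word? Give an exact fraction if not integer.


Zipf's law: freq(rank) = f1 / rank
f1 = 859, rank = 37
freq = 859 / 37
GCD(859, 37) = 1
Simplified: 859/37

859/37


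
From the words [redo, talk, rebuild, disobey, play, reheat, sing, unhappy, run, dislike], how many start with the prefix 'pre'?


Checking each word for prefix 'pre':
  'redo' -> no (count: 0)
  'talk' -> no (count: 0)
  'rebuild' -> no (count: 0)
  'disobey' -> no (count: 0)
  'play' -> no (count: 0)
  'reheat' -> no (count: 0)
  'sing' -> no (count: 0)
  'unhappy' -> no (count: 0)
  'run' -> no (count: 0)
  'dislike' -> no (count: 0)
Total with prefix 'pre': 0

0


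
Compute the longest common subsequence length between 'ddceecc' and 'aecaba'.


DP table for LCS of 'ddceecc' and 'aecaba':
       a  e  c  a  b  a
    0  0  0  0  0  0  0
  d 0  0  0  0  0  0  0
  d 0  0  0  0  0  0  0
  c 0  0  0  1  1  1  1
  e 0  0  1  1  1  1  1
  e 0  0  1  1  1  1  1
  c 0  0  1  2  2  2  2
  c 0  0  1  2  2  2  2
LCS: 'ec'
LCS length = 2

2


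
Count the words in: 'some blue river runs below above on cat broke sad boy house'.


Counting words by splitting on spaces:
  Word 1: 'some'
  Word 2: 'blue'
  Word 3: 'river'
  Word 4: 'runs'
  Word 5: 'below'
  Word 6: 'above'
  Word 7: 'on'
  Word 8: 'cat'
  Word 9: 'broke'
  Word 10: 'sad'
  Word 11: 'boy'
  Word 12: 'house'
Total words: 12

12


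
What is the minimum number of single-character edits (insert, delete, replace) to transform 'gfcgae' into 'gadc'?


Building DP table for s1='gfcgae' (len 6) and s2='gadc' (len 4):
       g  a  d  c
    0  1  2  3  4
  g 1  0  1  2  3
  f 2  1  1  2  3
  c 3  2  2  2  2
  g 4  3  3  3  3
  a 5  4  3  4  4
  e 6  5  4  4  5
Edit distance = dp[6][4] = 5

5


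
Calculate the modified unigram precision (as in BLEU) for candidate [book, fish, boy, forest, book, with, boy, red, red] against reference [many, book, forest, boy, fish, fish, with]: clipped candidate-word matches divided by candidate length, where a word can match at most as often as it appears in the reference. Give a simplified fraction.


Reference word counts: {'book': 1, 'boy': 1, 'fish': 2, 'forest': 1, 'many': 1, 'with': 1}
Checking each candidate word (with clipping):
  'book' -> in reference (ref count 1, used 1/1) -> match (matches: 1)
  'fish' -> in reference (ref count 2, used 1/2) -> match (matches: 2)
  'boy' -> in reference (ref count 1, used 1/1) -> match (matches: 3)
  'forest' -> in reference (ref count 1, used 1/1) -> match (matches: 4)
  'book' -> ref count 1 already used up (1/1) -> clipped, no match (matches: 4)
  'with' -> in reference (ref count 1, used 1/1) -> match (matches: 5)
  'boy' -> ref count 1 already used up (1/1) -> clipped, no match (matches: 5)
  'red' -> not in reference -> no match (matches: 5)
  'red' -> not in reference -> no match (matches: 5)
Clipped matches: 5, Candidate length: 9
Precision = 5/9

5/9
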